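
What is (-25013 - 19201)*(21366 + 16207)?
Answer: -1661252622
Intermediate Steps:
(-25013 - 19201)*(21366 + 16207) = -44214*37573 = -1661252622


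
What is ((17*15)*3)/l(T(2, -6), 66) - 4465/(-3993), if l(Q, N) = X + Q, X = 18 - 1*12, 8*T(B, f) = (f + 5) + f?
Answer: 24620225/163713 ≈ 150.39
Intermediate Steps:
T(B, f) = 5/8 + f/4 (T(B, f) = ((f + 5) + f)/8 = ((5 + f) + f)/8 = (5 + 2*f)/8 = 5/8 + f/4)
X = 6 (X = 18 - 12 = 6)
l(Q, N) = 6 + Q
((17*15)*3)/l(T(2, -6), 66) - 4465/(-3993) = ((17*15)*3)/(6 + (5/8 + (¼)*(-6))) - 4465/(-3993) = (255*3)/(6 + (5/8 - 3/2)) - 4465*(-1/3993) = 765/(6 - 7/8) + 4465/3993 = 765/(41/8) + 4465/3993 = 765*(8/41) + 4465/3993 = 6120/41 + 4465/3993 = 24620225/163713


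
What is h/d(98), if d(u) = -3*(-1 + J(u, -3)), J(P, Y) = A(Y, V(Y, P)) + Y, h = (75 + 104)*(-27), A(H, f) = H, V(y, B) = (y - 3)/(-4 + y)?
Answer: -1611/7 ≈ -230.14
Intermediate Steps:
V(y, B) = (-3 + y)/(-4 + y)
h = -4833 (h = 179*(-27) = -4833)
J(P, Y) = 2*Y (J(P, Y) = Y + Y = 2*Y)
d(u) = 21 (d(u) = -3*(-1 + 2*(-3)) = -3*(-1 - 6) = -3*(-7) = 21)
h/d(98) = -4833/21 = -4833*1/21 = -1611/7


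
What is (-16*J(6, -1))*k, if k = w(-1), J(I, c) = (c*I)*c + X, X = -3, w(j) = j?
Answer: 48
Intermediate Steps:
J(I, c) = -3 + I*c² (J(I, c) = (c*I)*c - 3 = (I*c)*c - 3 = I*c² - 3 = -3 + I*c²)
k = -1
(-16*J(6, -1))*k = -16*(-3 + 6*(-1)²)*(-1) = -16*(-3 + 6*1)*(-1) = -16*(-3 + 6)*(-1) = -16*3*(-1) = -48*(-1) = 48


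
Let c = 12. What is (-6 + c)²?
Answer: 36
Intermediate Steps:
(-6 + c)² = (-6 + 12)² = 6² = 36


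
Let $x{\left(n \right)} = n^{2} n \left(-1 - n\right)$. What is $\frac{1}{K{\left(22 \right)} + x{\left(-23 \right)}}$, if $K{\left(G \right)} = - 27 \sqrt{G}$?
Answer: $- \frac{12167}{3256788829} + \frac{27 \sqrt{22}}{71649354238} \approx -3.7341 \cdot 10^{-6}$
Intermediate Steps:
$x{\left(n \right)} = n^{3} \left(-1 - n\right)$
$\frac{1}{K{\left(22 \right)} + x{\left(-23 \right)}} = \frac{1}{- 27 \sqrt{22} + \left(-23\right)^{3} \left(-1 - -23\right)} = \frac{1}{- 27 \sqrt{22} - 12167 \left(-1 + 23\right)} = \frac{1}{- 27 \sqrt{22} - 267674} = \frac{1}{-267674 - 27 \sqrt{22}}$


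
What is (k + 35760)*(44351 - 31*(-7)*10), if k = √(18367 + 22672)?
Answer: 1663590960 + 46521*√41039 ≈ 1.6730e+9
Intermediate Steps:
k = √41039 ≈ 202.58
(k + 35760)*(44351 - 31*(-7)*10) = (√41039 + 35760)*(44351 - 31*(-7)*10) = (35760 + √41039)*(44351 + 217*10) = (35760 + √41039)*(44351 + 2170) = (35760 + √41039)*46521 = 1663590960 + 46521*√41039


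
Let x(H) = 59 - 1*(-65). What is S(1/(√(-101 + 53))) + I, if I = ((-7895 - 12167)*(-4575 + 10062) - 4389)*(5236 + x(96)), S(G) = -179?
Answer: -590053365059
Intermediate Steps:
x(H) = 124 (x(H) = 59 + 65 = 124)
I = -590053364880 (I = ((-7895 - 12167)*(-4575 + 10062) - 4389)*(5236 + 124) = (-20062*5487 - 4389)*5360 = (-110080194 - 4389)*5360 = -110084583*5360 = -590053364880)
S(1/(√(-101 + 53))) + I = -179 - 590053364880 = -590053365059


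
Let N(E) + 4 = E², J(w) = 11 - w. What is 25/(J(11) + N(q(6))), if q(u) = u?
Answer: 25/32 ≈ 0.78125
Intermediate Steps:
N(E) = -4 + E²
25/(J(11) + N(q(6))) = 25/((11 - 1*11) + (-4 + 6²)) = 25/((11 - 11) + (-4 + 36)) = 25/(0 + 32) = 25/32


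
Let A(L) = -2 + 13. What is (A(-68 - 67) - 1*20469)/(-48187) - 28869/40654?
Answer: -559410971/1958994298 ≈ -0.28556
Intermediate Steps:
A(L) = 11
(A(-68 - 67) - 1*20469)/(-48187) - 28869/40654 = (11 - 1*20469)/(-48187) - 28869/40654 = (11 - 20469)*(-1/48187) - 28869*1/40654 = -20458*(-1/48187) - 28869/40654 = 20458/48187 - 28869/40654 = -559410971/1958994298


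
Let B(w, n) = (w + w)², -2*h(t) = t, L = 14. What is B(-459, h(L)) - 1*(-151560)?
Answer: 994284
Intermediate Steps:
h(t) = -t/2
B(w, n) = 4*w² (B(w, n) = (2*w)² = 4*w²)
B(-459, h(L)) - 1*(-151560) = 4*(-459)² - 1*(-151560) = 4*210681 + 151560 = 842724 + 151560 = 994284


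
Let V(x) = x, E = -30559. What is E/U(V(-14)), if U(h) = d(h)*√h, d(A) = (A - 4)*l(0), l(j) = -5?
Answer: 30559*I*√14/1260 ≈ 90.747*I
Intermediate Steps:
d(A) = 20 - 5*A (d(A) = (A - 4)*(-5) = (-4 + A)*(-5) = 20 - 5*A)
U(h) = √h*(20 - 5*h) (U(h) = (20 - 5*h)*√h = √h*(20 - 5*h))
E/U(V(-14)) = -30559*(-I*√14/(70*(4 - 1*(-14)))) = -30559*(-I*√14/(70*(4 + 14))) = -30559*(-I*√14/1260) = -(-30559)*I*√14/1260 = 30559*I*√14/1260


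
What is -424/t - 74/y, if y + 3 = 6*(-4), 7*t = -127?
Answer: 89534/3429 ≈ 26.111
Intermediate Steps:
t = -127/7 (t = (1/7)*(-127) = -127/7 ≈ -18.143)
y = -27 (y = -3 + 6*(-4) = -3 - 24 = -27)
-424/t - 74/y = -424/(-127/7) - 74/(-27) = -424*(-7/127) - 74*(-1/27) = 2968/127 + 74/27 = 89534/3429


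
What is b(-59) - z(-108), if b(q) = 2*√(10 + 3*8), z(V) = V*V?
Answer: -11664 + 2*√34 ≈ -11652.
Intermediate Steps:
z(V) = V²
b(q) = 2*√34 (b(q) = 2*√(10 + 24) = 2*√34)
b(-59) - z(-108) = 2*√34 - 1*(-108)² = 2*√34 - 1*11664 = 2*√34 - 11664 = -11664 + 2*√34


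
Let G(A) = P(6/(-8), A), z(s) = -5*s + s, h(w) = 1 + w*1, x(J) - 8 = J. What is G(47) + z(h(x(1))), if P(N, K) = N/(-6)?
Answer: -319/8 ≈ -39.875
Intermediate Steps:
x(J) = 8 + J
h(w) = 1 + w
z(s) = -4*s
P(N, K) = -N/6 (P(N, K) = N*(-⅙) = -N/6)
G(A) = ⅛ (G(A) = -1/(-8) = -(-1)/8 = -⅙*(-¾) = ⅛)
G(47) + z(h(x(1))) = ⅛ - 4*(1 + (8 + 1)) = ⅛ - 4*(1 + 9) = ⅛ - 4*10 = ⅛ - 40 = -319/8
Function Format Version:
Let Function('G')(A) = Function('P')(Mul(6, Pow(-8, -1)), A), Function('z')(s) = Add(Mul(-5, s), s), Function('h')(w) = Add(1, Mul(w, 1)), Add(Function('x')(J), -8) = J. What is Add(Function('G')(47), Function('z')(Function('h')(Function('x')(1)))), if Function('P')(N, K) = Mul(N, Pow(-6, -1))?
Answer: Rational(-319, 8) ≈ -39.875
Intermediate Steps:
Function('x')(J) = Add(8, J)
Function('h')(w) = Add(1, w)
Function('z')(s) = Mul(-4, s)
Function('P')(N, K) = Mul(Rational(-1, 6), N) (Function('P')(N, K) = Mul(N, Rational(-1, 6)) = Mul(Rational(-1, 6), N))
Function('G')(A) = Rational(1, 8) (Function('G')(A) = Mul(Rational(-1, 6), Mul(6, Pow(-8, -1))) = Mul(Rational(-1, 6), Mul(6, Rational(-1, 8))) = Mul(Rational(-1, 6), Rational(-3, 4)) = Rational(1, 8))
Add(Function('G')(47), Function('z')(Function('h')(Function('x')(1)))) = Add(Rational(1, 8), Mul(-4, Add(1, Add(8, 1)))) = Add(Rational(1, 8), Mul(-4, Add(1, 9))) = Add(Rational(1, 8), Mul(-4, 10)) = Add(Rational(1, 8), -40) = Rational(-319, 8)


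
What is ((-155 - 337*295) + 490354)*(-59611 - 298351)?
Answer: -139885822208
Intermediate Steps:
((-155 - 337*295) + 490354)*(-59611 - 298351) = ((-155 - 99415) + 490354)*(-357962) = (-99570 + 490354)*(-357962) = 390784*(-357962) = -139885822208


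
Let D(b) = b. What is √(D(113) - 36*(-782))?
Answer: √28265 ≈ 168.12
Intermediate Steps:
√(D(113) - 36*(-782)) = √(113 - 36*(-782)) = √(113 + 28152) = √28265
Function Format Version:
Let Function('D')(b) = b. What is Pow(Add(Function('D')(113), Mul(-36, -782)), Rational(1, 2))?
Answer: Pow(28265, Rational(1, 2)) ≈ 168.12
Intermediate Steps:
Pow(Add(Function('D')(113), Mul(-36, -782)), Rational(1, 2)) = Pow(Add(113, Mul(-36, -782)), Rational(1, 2)) = Pow(Add(113, 28152), Rational(1, 2)) = Pow(28265, Rational(1, 2))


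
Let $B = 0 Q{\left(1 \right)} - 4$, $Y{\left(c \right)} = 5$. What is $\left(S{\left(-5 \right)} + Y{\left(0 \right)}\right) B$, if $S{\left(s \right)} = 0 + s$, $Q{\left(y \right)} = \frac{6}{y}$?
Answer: $0$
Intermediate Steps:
$S{\left(s \right)} = s$
$B = -4$ ($B = 0 \cdot \frac{6}{1} - 4 = 0 \cdot 6 \cdot 1 - 4 = 0 \cdot 6 - 4 = 0 - 4 = -4$)
$\left(S{\left(-5 \right)} + Y{\left(0 \right)}\right) B = \left(-5 + 5\right) \left(-4\right) = 0 \left(-4\right) = 0$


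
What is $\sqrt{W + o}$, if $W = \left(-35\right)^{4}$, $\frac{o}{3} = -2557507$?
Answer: $2 i \sqrt{1542974} \approx 2484.3 i$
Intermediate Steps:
$o = -7672521$ ($o = 3 \left(-2557507\right) = -7672521$)
$W = 1500625$
$\sqrt{W + o} = \sqrt{1500625 - 7672521} = \sqrt{-6171896} = 2 i \sqrt{1542974}$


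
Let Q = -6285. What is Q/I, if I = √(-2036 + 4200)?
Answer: -6285*√541/1082 ≈ -135.11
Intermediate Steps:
I = 2*√541 (I = √2164 = 2*√541 ≈ 46.519)
Q/I = -6285*√541/1082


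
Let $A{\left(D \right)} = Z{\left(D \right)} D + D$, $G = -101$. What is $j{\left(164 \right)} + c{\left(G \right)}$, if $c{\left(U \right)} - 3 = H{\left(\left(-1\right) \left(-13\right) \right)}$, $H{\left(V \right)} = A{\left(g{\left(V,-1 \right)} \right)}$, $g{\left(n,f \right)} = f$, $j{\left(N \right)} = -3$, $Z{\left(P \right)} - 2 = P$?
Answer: $-2$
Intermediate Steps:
$Z{\left(P \right)} = 2 + P$
$A{\left(D \right)} = D + D \left(2 + D\right)$ ($A{\left(D \right)} = \left(2 + D\right) D + D = D \left(2 + D\right) + D = D + D \left(2 + D\right)$)
$H{\left(V \right)} = -2$ ($H{\left(V \right)} = - (3 - 1) = \left(-1\right) 2 = -2$)
$c{\left(U \right)} = 1$ ($c{\left(U \right)} = 3 - 2 = 1$)
$j{\left(164 \right)} + c{\left(G \right)} = -3 + 1 = -2$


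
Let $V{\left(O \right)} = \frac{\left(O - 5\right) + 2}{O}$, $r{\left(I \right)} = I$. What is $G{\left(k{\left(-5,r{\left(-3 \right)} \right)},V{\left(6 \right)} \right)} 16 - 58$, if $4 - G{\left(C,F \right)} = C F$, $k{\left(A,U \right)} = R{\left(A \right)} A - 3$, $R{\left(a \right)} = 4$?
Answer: $190$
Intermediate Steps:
$V{\left(O \right)} = \frac{-3 + O}{O}$ ($V{\left(O \right)} = \frac{\left(-5 + O\right) + 2}{O} = \frac{-3 + O}{O}$)
$k{\left(A,U \right)} = -3 + 4 A$ ($k{\left(A,U \right)} = 4 A - 3 = -3 + 4 A$)
$G{\left(C,F \right)} = 4 - C F$
$G{\left(k{\left(-5,r{\left(-3 \right)} \right)},V{\left(6 \right)} \right)} 16 - 58 = \left(4 - \left(-3 + 4 \left(-5\right)\right) \frac{-3 + 6}{6}\right) 16 - 58 = \left(4 - \left(-3 - 20\right) \frac{1}{6} \cdot 3\right) 16 - 58 = \left(4 - \left(-23\right) \frac{1}{2}\right) 16 - 58 = \left(4 + \frac{23}{2}\right) 16 - 58 = \frac{31}{2} \cdot 16 - 58 = 248 - 58 = 190$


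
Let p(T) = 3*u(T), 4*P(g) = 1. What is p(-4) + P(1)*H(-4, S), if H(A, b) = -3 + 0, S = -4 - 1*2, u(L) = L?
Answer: -51/4 ≈ -12.750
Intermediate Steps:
S = -6 (S = -4 - 2 = -6)
P(g) = 1/4 (P(g) = (1/4)*1 = 1/4)
H(A, b) = -3
p(T) = 3*T
p(-4) + P(1)*H(-4, S) = 3*(-4) + (1/4)*(-3) = -12 - 3/4 = -51/4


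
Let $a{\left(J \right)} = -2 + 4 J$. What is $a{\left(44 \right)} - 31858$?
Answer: $-31684$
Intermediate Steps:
$a{\left(44 \right)} - 31858 = \left(-2 + 4 \cdot 44\right) - 31858 = \left(-2 + 176\right) - 31858 = 174 - 31858 = -31684$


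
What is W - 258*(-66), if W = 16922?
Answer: 33950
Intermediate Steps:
W - 258*(-66) = 16922 - 258*(-66) = 16922 + 17028 = 33950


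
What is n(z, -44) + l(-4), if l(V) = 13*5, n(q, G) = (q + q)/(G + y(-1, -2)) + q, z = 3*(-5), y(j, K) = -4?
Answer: 405/8 ≈ 50.625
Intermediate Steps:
z = -15
n(q, G) = q + 2*q/(-4 + G) (n(q, G) = (q + q)/(G - 4) + q = (2*q)/(-4 + G) + q = 2*q/(-4 + G) + q = q + 2*q/(-4 + G))
l(V) = 65
n(z, -44) + l(-4) = -15*(-2 - 44)/(-4 - 44) + 65 = -15*(-46)/(-48) + 65 = -15*(-1/48)*(-46) + 65 = -115/8 + 65 = 405/8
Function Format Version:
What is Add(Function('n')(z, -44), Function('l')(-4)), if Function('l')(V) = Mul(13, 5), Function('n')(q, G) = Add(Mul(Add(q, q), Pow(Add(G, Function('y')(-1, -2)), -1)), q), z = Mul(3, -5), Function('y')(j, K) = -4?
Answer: Rational(405, 8) ≈ 50.625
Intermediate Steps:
z = -15
Function('n')(q, G) = Add(q, Mul(2, q, Pow(Add(-4, G), -1))) (Function('n')(q, G) = Add(Mul(Add(q, q), Pow(Add(G, -4), -1)), q) = Add(Mul(Mul(2, q), Pow(Add(-4, G), -1)), q) = Add(Mul(2, q, Pow(Add(-4, G), -1)), q) = Add(q, Mul(2, q, Pow(Add(-4, G), -1))))
Function('l')(V) = 65
Add(Function('n')(z, -44), Function('l')(-4)) = Add(Mul(-15, Pow(Add(-4, -44), -1), Add(-2, -44)), 65) = Add(Mul(-15, Pow(-48, -1), -46), 65) = Add(Mul(-15, Rational(-1, 48), -46), 65) = Add(Rational(-115, 8), 65) = Rational(405, 8)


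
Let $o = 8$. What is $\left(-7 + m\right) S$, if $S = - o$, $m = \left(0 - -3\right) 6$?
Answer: $-88$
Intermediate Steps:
$m = 18$ ($m = \left(0 + 3\right) 6 = 3 \cdot 6 = 18$)
$S = -8$ ($S = \left(-1\right) 8 = -8$)
$\left(-7 + m\right) S = \left(-7 + 18\right) \left(-8\right) = 11 \left(-8\right) = -88$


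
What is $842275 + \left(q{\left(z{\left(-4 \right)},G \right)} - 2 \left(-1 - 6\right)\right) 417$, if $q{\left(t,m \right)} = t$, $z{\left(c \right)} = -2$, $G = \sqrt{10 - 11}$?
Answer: $847279$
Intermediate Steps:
$G = i$ ($G = \sqrt{-1} = i \approx 1.0 i$)
$842275 + \left(q{\left(z{\left(-4 \right)},G \right)} - 2 \left(-1 - 6\right)\right) 417 = 842275 + \left(-2 - 2 \left(-1 - 6\right)\right) 417 = 842275 + \left(-2 - -14\right) 417 = 842275 + \left(-2 + 14\right) 417 = 842275 + 12 \cdot 417 = 842275 + 5004 = 847279$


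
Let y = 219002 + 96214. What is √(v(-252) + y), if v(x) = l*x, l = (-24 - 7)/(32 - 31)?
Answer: 18*√997 ≈ 568.36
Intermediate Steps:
l = -31 (l = -31/1 = -31*1 = -31)
v(x) = -31*x
y = 315216
√(v(-252) + y) = √(-31*(-252) + 315216) = √(7812 + 315216) = √323028 = 18*√997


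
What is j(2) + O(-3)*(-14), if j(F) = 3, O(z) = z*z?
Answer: -123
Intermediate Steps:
O(z) = z²
j(2) + O(-3)*(-14) = 3 + (-3)²*(-14) = 3 + 9*(-14) = 3 - 126 = -123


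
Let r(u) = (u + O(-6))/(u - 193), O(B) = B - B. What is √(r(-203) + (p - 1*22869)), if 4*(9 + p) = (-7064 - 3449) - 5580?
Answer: I*√29294903/33 ≈ 164.01*I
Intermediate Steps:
O(B) = 0
r(u) = u/(-193 + u) (r(u) = (u + 0)/(u - 193) = u/(-193 + u))
p = -16129/4 (p = -9 + ((-7064 - 3449) - 5580)/4 = -9 + (-10513 - 5580)/4 = -9 + (¼)*(-16093) = -9 - 16093/4 = -16129/4 ≈ -4032.3)
√(r(-203) + (p - 1*22869)) = √(-203/(-193 - 203) + (-16129/4 - 1*22869)) = √(-203/(-396) + (-16129/4 - 22869)) = √(-203*(-1/396) - 107605/4) = √(203/396 - 107605/4) = √(-2663173/99) = I*√29294903/33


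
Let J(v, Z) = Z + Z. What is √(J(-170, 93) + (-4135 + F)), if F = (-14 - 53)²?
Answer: 6*√15 ≈ 23.238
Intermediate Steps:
J(v, Z) = 2*Z
F = 4489 (F = (-67)² = 4489)
√(J(-170, 93) + (-4135 + F)) = √(2*93 + (-4135 + 4489)) = √(186 + 354) = √540 = 6*√15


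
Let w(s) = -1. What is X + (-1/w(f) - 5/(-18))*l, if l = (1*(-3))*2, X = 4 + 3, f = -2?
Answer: -⅔ ≈ -0.66667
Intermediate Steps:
X = 7
l = -6 (l = -3*2 = -6)
X + (-1/w(f) - 5/(-18))*l = 7 + (-1/(-1) - 5/(-18))*(-6) = 7 + (-1*(-1) - 5*(-1/18))*(-6) = 7 + (1 + 5/18)*(-6) = 7 + (23/18)*(-6) = 7 - 23/3 = -⅔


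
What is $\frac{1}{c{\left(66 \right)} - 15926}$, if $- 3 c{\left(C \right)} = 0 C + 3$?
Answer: $- \frac{1}{15927} \approx -6.2787 \cdot 10^{-5}$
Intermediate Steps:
$c{\left(C \right)} = -1$ ($c{\left(C \right)} = - \frac{0 C + 3}{3} = - \frac{0 + 3}{3} = \left(- \frac{1}{3}\right) 3 = -1$)
$\frac{1}{c{\left(66 \right)} - 15926} = \frac{1}{-1 - 15926} = \frac{1}{-15927} = - \frac{1}{15927}$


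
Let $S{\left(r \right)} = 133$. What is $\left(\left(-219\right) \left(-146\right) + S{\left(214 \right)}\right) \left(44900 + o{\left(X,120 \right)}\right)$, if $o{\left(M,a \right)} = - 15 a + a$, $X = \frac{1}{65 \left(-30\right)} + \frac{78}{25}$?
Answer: $1387664540$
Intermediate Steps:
$X = \frac{6083}{1950}$ ($X = \frac{1}{65} \left(- \frac{1}{30}\right) + 78 \cdot \frac{1}{25} = - \frac{1}{1950} + \frac{78}{25} = \frac{6083}{1950} \approx 3.1195$)
$o{\left(M,a \right)} = - 14 a$
$\left(\left(-219\right) \left(-146\right) + S{\left(214 \right)}\right) \left(44900 + o{\left(X,120 \right)}\right) = \left(\left(-219\right) \left(-146\right) + 133\right) \left(44900 - 1680\right) = \left(31974 + 133\right) \left(44900 - 1680\right) = 32107 \cdot 43220 = 1387664540$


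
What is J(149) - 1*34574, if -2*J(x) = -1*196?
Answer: -34476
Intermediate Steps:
J(x) = 98 (J(x) = -(-1)*196/2 = -1/2*(-196) = 98)
J(149) - 1*34574 = 98 - 1*34574 = 98 - 34574 = -34476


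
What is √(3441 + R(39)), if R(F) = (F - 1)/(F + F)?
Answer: √5234502/39 ≈ 58.664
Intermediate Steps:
R(F) = (-1 + F)/(2*F) (R(F) = (-1 + F)/((2*F)) = (-1 + F)*(1/(2*F)) = (-1 + F)/(2*F))
√(3441 + R(39)) = √(3441 + (½)*(-1 + 39)/39) = √(3441 + (½)*(1/39)*38) = √(3441 + 19/39) = √(134218/39) = √5234502/39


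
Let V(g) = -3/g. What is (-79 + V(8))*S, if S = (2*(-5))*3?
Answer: 9525/4 ≈ 2381.3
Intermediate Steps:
S = -30 (S = -10*3 = -30)
(-79 + V(8))*S = (-79 - 3/8)*(-30) = -635/8*(-30) = 9525/4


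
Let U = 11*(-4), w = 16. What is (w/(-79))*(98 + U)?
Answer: -864/79 ≈ -10.937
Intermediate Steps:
U = -44
(w/(-79))*(98 + U) = (16/(-79))*(98 - 44) = (16*(-1/79))*54 = -16/79*54 = -864/79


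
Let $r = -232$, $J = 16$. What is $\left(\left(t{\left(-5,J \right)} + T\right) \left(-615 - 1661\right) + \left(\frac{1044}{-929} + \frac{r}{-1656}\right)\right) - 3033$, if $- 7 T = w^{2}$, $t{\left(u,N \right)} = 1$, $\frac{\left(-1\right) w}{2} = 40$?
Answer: $\frac{2794014538642}{1346121} \approx 2.0756 \cdot 10^{6}$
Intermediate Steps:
$w = -80$ ($w = \left(-2\right) 40 = -80$)
$T = - \frac{6400}{7}$ ($T = - \frac{\left(-80\right)^{2}}{7} = \left(- \frac{1}{7}\right) 6400 = - \frac{6400}{7} \approx -914.29$)
$\left(\left(t{\left(-5,J \right)} + T\right) \left(-615 - 1661\right) + \left(\frac{1044}{-929} + \frac{r}{-1656}\right)\right) - 3033 = \left(\left(1 - \frac{6400}{7}\right) \left(-615 - 1661\right) + \left(\frac{1044}{-929} - \frac{232}{-1656}\right)\right) - 3033 = \left(\left(- \frac{6393}{7}\right) \left(-2276\right) + \left(1044 \left(- \frac{1}{929}\right) - - \frac{29}{207}\right)\right) - 3033 = \left(\frac{14550468}{7} + \left(- \frac{1044}{929} + \frac{29}{207}\right)\right) - 3033 = \left(\frac{14550468}{7} - \frac{189167}{192303}\right) - 3033 = \frac{2798097323635}{1346121} - 3033 = \frac{2794014538642}{1346121}$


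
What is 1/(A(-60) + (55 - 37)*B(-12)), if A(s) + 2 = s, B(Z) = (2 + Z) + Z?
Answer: -1/458 ≈ -0.0021834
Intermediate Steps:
B(Z) = 2 + 2*Z
A(s) = -2 + s
1/(A(-60) + (55 - 37)*B(-12)) = 1/((-2 - 60) + (55 - 37)*(2 + 2*(-12))) = 1/(-62 + 18*(2 - 24)) = 1/(-62 + 18*(-22)) = 1/(-62 - 396) = 1/(-458) = -1/458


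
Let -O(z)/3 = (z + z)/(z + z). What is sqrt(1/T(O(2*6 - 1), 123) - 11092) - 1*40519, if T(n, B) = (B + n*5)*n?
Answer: -40519 + I*sqrt(3593809)/18 ≈ -40519.0 + 105.32*I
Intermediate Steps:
O(z) = -3 (O(z) = -3*(z + z)/(z + z) = -3*2*z/(2*z) = -3*2*z*1/(2*z) = -3*1 = -3)
T(n, B) = n*(B + 5*n) (T(n, B) = (B + 5*n)*n = n*(B + 5*n))
sqrt(1/T(O(2*6 - 1), 123) - 11092) - 1*40519 = sqrt(1/(-3*(123 + 5*(-3))) - 11092) - 1*40519 = sqrt(1/(-3*(123 - 15)) - 11092) - 40519 = sqrt(1/(-3*108) - 11092) - 40519 = sqrt(1/(-324) - 11092) - 40519 = sqrt(-1/324 - 11092) - 40519 = sqrt(-3593809/324) - 40519 = I*sqrt(3593809)/18 - 40519 = -40519 + I*sqrt(3593809)/18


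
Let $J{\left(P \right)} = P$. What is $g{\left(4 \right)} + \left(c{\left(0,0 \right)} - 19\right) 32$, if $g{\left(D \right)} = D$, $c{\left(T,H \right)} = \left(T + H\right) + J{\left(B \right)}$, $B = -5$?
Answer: $-764$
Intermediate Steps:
$c{\left(T,H \right)} = -5 + H + T$ ($c{\left(T,H \right)} = \left(T + H\right) - 5 = \left(H + T\right) - 5 = -5 + H + T$)
$g{\left(4 \right)} + \left(c{\left(0,0 \right)} - 19\right) 32 = 4 + \left(\left(-5 + 0 + 0\right) - 19\right) 32 = 4 + \left(-5 - 19\right) 32 = 4 - 768 = -764$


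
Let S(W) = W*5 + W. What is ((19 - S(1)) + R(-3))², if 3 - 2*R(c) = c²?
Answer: 100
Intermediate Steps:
S(W) = 6*W (S(W) = 5*W + W = 6*W)
R(c) = 3/2 - c²/2
((19 - S(1)) + R(-3))² = ((19 - 6) + (3/2 - ½*(-3)²))² = ((19 - 1*6) + (3/2 - ½*9))² = ((19 - 6) + (3/2 - 9/2))² = (13 - 3)² = 10² = 100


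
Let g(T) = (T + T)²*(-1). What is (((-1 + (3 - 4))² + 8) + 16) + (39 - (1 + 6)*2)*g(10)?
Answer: -9972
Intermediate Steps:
g(T) = -4*T² (g(T) = (2*T)²*(-1) = (4*T²)*(-1) = -4*T²)
(((-1 + (3 - 4))² + 8) + 16) + (39 - (1 + 6)*2)*g(10) = (((-1 + (3 - 4))² + 8) + 16) + (39 - (1 + 6)*2)*(-4*10²) = (((-1 - 1)² + 8) + 16) + (39 - 7*2)*(-4*100) = (((-2)² + 8) + 16) + (39 - 1*14)*(-400) = ((4 + 8) + 16) + (39 - 14)*(-400) = (12 + 16) + 25*(-400) = 28 - 10000 = -9972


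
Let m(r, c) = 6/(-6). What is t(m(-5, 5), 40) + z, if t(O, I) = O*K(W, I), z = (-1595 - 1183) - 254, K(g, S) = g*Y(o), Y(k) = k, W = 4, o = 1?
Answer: -3036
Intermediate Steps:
K(g, S) = g (K(g, S) = g*1 = g)
m(r, c) = -1 (m(r, c) = 6*(-⅙) = -1)
z = -3032 (z = -2778 - 254 = -3032)
t(O, I) = 4*O (t(O, I) = O*4 = 4*O)
t(m(-5, 5), 40) + z = 4*(-1) - 3032 = -4 - 3032 = -3036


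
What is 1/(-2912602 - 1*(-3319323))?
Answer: 1/406721 ≈ 2.4587e-6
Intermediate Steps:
1/(-2912602 - 1*(-3319323)) = 1/(-2912602 + 3319323) = 1/406721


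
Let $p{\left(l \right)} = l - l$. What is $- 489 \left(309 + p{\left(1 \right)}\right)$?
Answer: $-151101$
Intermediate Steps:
$p{\left(l \right)} = 0$
$- 489 \left(309 + p{\left(1 \right)}\right) = - 489 \left(309 + 0\right) = \left(-489\right) 309 = -151101$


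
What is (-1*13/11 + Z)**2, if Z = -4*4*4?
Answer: 514089/121 ≈ 4248.7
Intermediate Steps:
Z = -64 (Z = -16*4 = -64)
(-1*13/11 + Z)**2 = (-1*13/11 - 64)**2 = (-13*1/11 - 64)**2 = (-13/11 - 64)**2 = (-717/11)**2 = 514089/121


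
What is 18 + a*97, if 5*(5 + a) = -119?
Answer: -13878/5 ≈ -2775.6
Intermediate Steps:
a = -144/5 (a = -5 + (⅕)*(-119) = -5 - 119/5 = -144/5 ≈ -28.800)
18 + a*97 = 18 - 144/5*97 = 18 - 13968/5 = -13878/5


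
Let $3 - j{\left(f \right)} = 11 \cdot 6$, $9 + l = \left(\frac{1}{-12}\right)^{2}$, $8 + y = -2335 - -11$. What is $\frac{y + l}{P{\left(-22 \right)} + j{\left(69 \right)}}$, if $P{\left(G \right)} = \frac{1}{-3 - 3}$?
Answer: $\frac{337103}{9096} \approx 37.061$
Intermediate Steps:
$y = -2332$ ($y = -8 - 2324 = -2332$)
$P{\left(G \right)} = - \frac{1}{6}$ ($P{\left(G \right)} = \frac{1}{-6} = - \frac{1}{6}$)
$l = - \frac{1295}{144}$ ($l = -9 + \left(\frac{1}{-12}\right)^{2} = -9 + \left(- \frac{1}{12}\right)^{2} = -9 + \frac{1}{144} = - \frac{1295}{144} \approx -8.9931$)
$j{\left(f \right)} = -63$ ($j{\left(f \right)} = 3 - 11 \cdot 6 = 3 - 66 = -63$)
$\frac{y + l}{P{\left(-22 \right)} + j{\left(69 \right)}} = \frac{-2332 - \frac{1295}{144}}{- \frac{1}{6} - 63} = - \frac{337103}{144 \left(- \frac{379}{6}\right)} = \left(- \frac{337103}{144}\right) \left(- \frac{6}{379}\right) = \frac{337103}{9096}$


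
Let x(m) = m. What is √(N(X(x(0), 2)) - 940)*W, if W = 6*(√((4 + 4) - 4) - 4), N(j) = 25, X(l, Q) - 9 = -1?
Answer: -12*I*√915 ≈ -362.99*I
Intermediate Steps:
X(l, Q) = 8 (X(l, Q) = 9 - 1 = 8)
W = -12 (W = 6*(√(8 - 4) - 4) = 6*(√4 - 4) = 6*(2 - 4) = 6*(-2) = -12)
√(N(X(x(0), 2)) - 940)*W = √(25 - 940)*(-12) = √(-915)*(-12) = (I*√915)*(-12) = -12*I*√915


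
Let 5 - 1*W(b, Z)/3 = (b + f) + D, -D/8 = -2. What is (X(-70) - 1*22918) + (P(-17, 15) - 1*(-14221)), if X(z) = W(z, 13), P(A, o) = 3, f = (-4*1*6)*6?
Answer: -8085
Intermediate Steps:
D = 16 (D = -8*(-2) = 16)
f = -144 (f = -4*6*6 = -24*6 = -144)
W(b, Z) = 399 - 3*b (W(b, Z) = 15 - 3*((b - 144) + 16) = 15 - 3*((-144 + b) + 16) = 15 - 3*(-128 + b) = 15 + (384 - 3*b) = 399 - 3*b)
X(z) = 399 - 3*z
(X(-70) - 1*22918) + (P(-17, 15) - 1*(-14221)) = ((399 - 3*(-70)) - 1*22918) + (3 - 1*(-14221)) = ((399 + 210) - 22918) + (3 + 14221) = (609 - 22918) + 14224 = -22309 + 14224 = -8085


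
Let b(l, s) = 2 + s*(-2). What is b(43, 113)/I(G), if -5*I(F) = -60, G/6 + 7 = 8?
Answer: -56/3 ≈ -18.667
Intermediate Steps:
G = 6 (G = -42 + 6*8 = -42 + 48 = 6)
b(l, s) = 2 - 2*s
I(F) = 12 (I(F) = -⅕*(-60) = 12)
b(43, 113)/I(G) = (2 - 2*113)/12 = (2 - 226)*(1/12) = -224*1/12 = -56/3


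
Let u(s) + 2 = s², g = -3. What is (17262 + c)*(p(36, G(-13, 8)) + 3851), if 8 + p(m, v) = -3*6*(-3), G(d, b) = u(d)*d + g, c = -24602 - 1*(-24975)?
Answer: 68723595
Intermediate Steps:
c = 373 (c = -24602 + 24975 = 373)
u(s) = -2 + s²
G(d, b) = -3 + d*(-2 + d²) (G(d, b) = (-2 + d²)*d - 3 = d*(-2 + d²) - 3 = -3 + d*(-2 + d²))
p(m, v) = 46 (p(m, v) = -8 - 3*6*(-3) = -8 - 18*(-3) = -8 + 54 = 46)
(17262 + c)*(p(36, G(-13, 8)) + 3851) = (17262 + 373)*(46 + 3851) = 17635*3897 = 68723595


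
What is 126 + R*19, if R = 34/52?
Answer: 3599/26 ≈ 138.42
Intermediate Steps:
R = 17/26 (R = 34*(1/52) = 17/26 ≈ 0.65385)
126 + R*19 = 126 + (17/26)*19 = 126 + 323/26 = 3599/26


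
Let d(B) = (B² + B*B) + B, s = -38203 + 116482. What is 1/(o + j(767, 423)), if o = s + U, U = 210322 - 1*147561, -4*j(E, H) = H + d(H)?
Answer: 1/51364 ≈ 1.9469e-5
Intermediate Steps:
s = 78279
d(B) = B + 2*B² (d(B) = (B² + B²) + B = 2*B² + B = B + 2*B²)
j(E, H) = -H/4 - H*(1 + 2*H)/4 (j(E, H) = -(H + H*(1 + 2*H))/4 = -H/4 - H*(1 + 2*H)/4)
U = 62761 (U = 210322 - 147561 = 62761)
o = 141040 (o = 78279 + 62761 = 141040)
1/(o + j(767, 423)) = 1/(141040 + (½)*423*(-1 - 1*423)) = 1/(141040 + (½)*423*(-1 - 423)) = 1/(141040 + (½)*423*(-424)) = 1/(141040 - 89676) = 1/51364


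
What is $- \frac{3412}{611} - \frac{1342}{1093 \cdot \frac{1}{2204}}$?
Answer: $- \frac{1810925564}{667823} \approx -2711.7$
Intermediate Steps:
$- \frac{3412}{611} - \frac{1342}{1093 \cdot \frac{1}{2204}} = \left(-3412\right) \frac{1}{611} - \frac{1342}{1093 \cdot \frac{1}{2204}} = - \frac{3412}{611} - \frac{1342}{\frac{1093}{2204}} = - \frac{3412}{611} - \frac{2957768}{1093} = - \frac{1810925564}{667823}$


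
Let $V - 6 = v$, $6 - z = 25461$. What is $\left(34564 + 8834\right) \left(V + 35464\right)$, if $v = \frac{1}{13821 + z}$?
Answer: $\frac{2984755162107}{1939} \approx 1.5393 \cdot 10^{9}$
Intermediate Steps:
$z = -25455$ ($z = 6 - 25461 = -25455$)
$v = - \frac{1}{11634}$ ($v = \frac{1}{13821 - 25455} = \frac{1}{-11634} = - \frac{1}{11634} \approx -8.5955 \cdot 10^{-5}$)
$V = \frac{69803}{11634}$ ($V = 6 - \frac{1}{11634} = \frac{69803}{11634} \approx 5.9999$)
$\left(34564 + 8834\right) \left(V + 35464\right) = \left(34564 + 8834\right) \left(\frac{69803}{11634} + 35464\right) = 43398 \cdot \frac{412657979}{11634} = \frac{2984755162107}{1939}$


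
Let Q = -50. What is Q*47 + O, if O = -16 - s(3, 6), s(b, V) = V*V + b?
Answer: -2405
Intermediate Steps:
s(b, V) = b + V² (s(b, V) = V² + b = b + V²)
O = -55 (O = -16 - (3 + 6²) = -16 - (3 + 36) = -16 - 1*39 = -16 - 39 = -55)
Q*47 + O = -50*47 - 55 = -2350 - 55 = -2405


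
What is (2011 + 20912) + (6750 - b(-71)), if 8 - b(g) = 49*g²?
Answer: 276674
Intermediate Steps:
b(g) = 8 - 49*g²
(2011 + 20912) + (6750 - b(-71)) = (2011 + 20912) + (6750 - (8 - 49*(-71)²)) = 22923 + (6750 - (8 - 49*5041)) = 22923 + (6750 - (8 - 247009)) = 22923 + (6750 - 1*(-247001)) = 22923 + (6750 + 247001) = 22923 + 253751 = 276674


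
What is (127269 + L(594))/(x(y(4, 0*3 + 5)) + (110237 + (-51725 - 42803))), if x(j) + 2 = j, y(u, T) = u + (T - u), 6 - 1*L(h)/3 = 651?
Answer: 62667/7856 ≈ 7.9770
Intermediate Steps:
L(h) = -1935 (L(h) = 18 - 3*651 = 18 - 1953 = -1935)
y(u, T) = T
x(j) = -2 + j
(127269 + L(594))/(x(y(4, 0*3 + 5)) + (110237 + (-51725 - 42803))) = (127269 - 1935)/((-2 + (0*3 + 5)) + (110237 + (-51725 - 42803))) = 125334/((-2 + (0 + 5)) + (110237 - 94528)) = 125334/((-2 + 5) + 15709) = 125334/(3 + 15709) = 125334/15712 = 125334*(1/15712) = 62667/7856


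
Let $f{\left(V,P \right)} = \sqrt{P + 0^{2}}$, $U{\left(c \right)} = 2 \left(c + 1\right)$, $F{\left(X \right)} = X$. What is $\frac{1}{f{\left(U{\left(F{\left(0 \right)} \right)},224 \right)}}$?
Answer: $\frac{\sqrt{14}}{56} \approx 0.066815$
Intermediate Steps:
$U{\left(c \right)} = 2 + 2 c$ ($U{\left(c \right)} = 2 \left(1 + c\right) = 2 + 2 c$)
$f{\left(V,P \right)} = \sqrt{P}$ ($f{\left(V,P \right)} = \sqrt{P + 0} = \sqrt{P}$)
$\frac{1}{f{\left(U{\left(F{\left(0 \right)} \right)},224 \right)}} = \frac{1}{\sqrt{224}} = \frac{1}{4 \sqrt{14}} = \frac{\sqrt{14}}{56}$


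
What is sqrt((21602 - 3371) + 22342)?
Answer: sqrt(40573) ≈ 201.43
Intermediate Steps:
sqrt((21602 - 3371) + 22342) = sqrt(18231 + 22342) = sqrt(40573)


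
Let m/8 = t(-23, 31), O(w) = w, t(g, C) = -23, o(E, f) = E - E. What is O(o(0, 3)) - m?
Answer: 184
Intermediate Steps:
o(E, f) = 0
m = -184 (m = 8*(-23) = -184)
O(o(0, 3)) - m = 0 - 1*(-184) = 0 + 184 = 184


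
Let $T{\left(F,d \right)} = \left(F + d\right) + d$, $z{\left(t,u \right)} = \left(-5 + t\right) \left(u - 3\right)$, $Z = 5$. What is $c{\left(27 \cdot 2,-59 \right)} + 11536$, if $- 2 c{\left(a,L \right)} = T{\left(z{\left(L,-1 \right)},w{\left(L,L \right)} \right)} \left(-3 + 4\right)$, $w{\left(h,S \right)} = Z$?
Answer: $11403$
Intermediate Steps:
$w{\left(h,S \right)} = 5$
$z{\left(t,u \right)} = \left(-5 + t\right) \left(-3 + u\right)$
$T{\left(F,d \right)} = F + 2 d$
$c{\left(a,L \right)} = -15 + 2 L$ ($c{\left(a,L \right)} = - \frac{\left(\left(15 - -5 - 3 L + L \left(-1\right)\right) + 2 \cdot 5\right) \left(-3 + 4\right)}{2} = - \frac{\left(\left(15 + 5 - 3 L - L\right) + 10\right) 1}{2} = - \frac{\left(\left(20 - 4 L\right) + 10\right) 1}{2} = - \frac{\left(30 - 4 L\right) 1}{2} = - \frac{30 - 4 L}{2} = -15 + 2 L$)
$c{\left(27 \cdot 2,-59 \right)} + 11536 = \left(-15 + 2 \left(-59\right)\right) + 11536 = \left(-15 - 118\right) + 11536 = -133 + 11536 = 11403$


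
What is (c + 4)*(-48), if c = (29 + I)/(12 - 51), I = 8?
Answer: -1904/13 ≈ -146.46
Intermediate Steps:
c = -37/39 (c = (29 + 8)/(12 - 51) = 37/(-39) = 37*(-1/39) = -37/39 ≈ -0.94872)
(c + 4)*(-48) = (-37/39 + 4)*(-48) = (119/39)*(-48) = -1904/13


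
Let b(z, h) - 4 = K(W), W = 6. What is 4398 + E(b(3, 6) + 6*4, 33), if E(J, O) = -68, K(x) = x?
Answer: 4330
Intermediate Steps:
b(z, h) = 10 (b(z, h) = 4 + 6 = 10)
4398 + E(b(3, 6) + 6*4, 33) = 4398 - 68 = 4330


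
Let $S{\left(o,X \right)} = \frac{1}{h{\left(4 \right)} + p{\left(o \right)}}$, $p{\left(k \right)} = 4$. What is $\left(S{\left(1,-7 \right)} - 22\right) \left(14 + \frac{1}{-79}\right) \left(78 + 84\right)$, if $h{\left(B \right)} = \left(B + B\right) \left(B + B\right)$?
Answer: $- \frac{7871175}{158} \approx -49818.0$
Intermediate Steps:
$h{\left(B \right)} = 4 B^{2}$ ($h{\left(B \right)} = 2 B 2 B = 4 B^{2}$)
$S{\left(o,X \right)} = \frac{1}{68}$ ($S{\left(o,X \right)} = \frac{1}{4 \cdot 4^{2} + 4} = \frac{1}{4 \cdot 16 + 4} = \frac{1}{64 + 4} = \frac{1}{68}$)
$\left(S{\left(1,-7 \right)} - 22\right) \left(14 + \frac{1}{-79}\right) \left(78 + 84\right) = \left(\frac{1}{68} - 22\right) \left(14 + \frac{1}{-79}\right) \left(78 + 84\right) = - \frac{1495 \left(14 - \frac{1}{79}\right)}{68} \cdot 162 = \left(- \frac{1495}{68}\right) \frac{1105}{79} \cdot 162 = \left(- \frac{97175}{316}\right) 162 = - \frac{7871175}{158}$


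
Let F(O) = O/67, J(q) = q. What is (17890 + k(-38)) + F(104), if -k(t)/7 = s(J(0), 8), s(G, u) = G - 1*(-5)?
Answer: 1196389/67 ≈ 17857.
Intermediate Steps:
s(G, u) = 5 + G (s(G, u) = G + 5 = 5 + G)
k(t) = -35 (k(t) = -7*(5 + 0) = -7*5 = -35)
F(O) = O/67 (F(O) = O*(1/67) = O/67)
(17890 + k(-38)) + F(104) = (17890 - 35) + (1/67)*104 = 17855 + 104/67 = 1196389/67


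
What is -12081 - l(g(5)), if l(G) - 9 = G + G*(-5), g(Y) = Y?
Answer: -12070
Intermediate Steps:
l(G) = 9 - 4*G (l(G) = 9 + (G + G*(-5)) = 9 + (G - 5*G) = 9 - 4*G)
-12081 - l(g(5)) = -12081 - (9 - 4*5) = -12081 - (9 - 20) = -12081 - 1*(-11) = -12081 + 11 = -12070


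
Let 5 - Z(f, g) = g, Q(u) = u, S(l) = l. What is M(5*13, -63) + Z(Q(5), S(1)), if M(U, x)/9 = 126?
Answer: 1138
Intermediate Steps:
M(U, x) = 1134 (M(U, x) = 9*126 = 1134)
Z(f, g) = 5 - g
M(5*13, -63) + Z(Q(5), S(1)) = 1134 + (5 - 1*1) = 1134 + (5 - 1) = 1134 + 4 = 1138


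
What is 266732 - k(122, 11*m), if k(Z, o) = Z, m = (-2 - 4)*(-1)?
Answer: 266610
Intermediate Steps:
m = 6 (m = -6*(-1) = 6)
266732 - k(122, 11*m) = 266732 - 1*122 = 266732 - 122 = 266610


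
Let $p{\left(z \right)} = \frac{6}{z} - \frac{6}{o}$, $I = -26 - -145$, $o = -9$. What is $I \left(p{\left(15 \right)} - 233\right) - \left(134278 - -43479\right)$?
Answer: $- \frac{3080356}{15} \approx -2.0536 \cdot 10^{5}$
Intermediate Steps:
$I = 119$ ($I = -26 + 145 = 119$)
$p{\left(z \right)} = \frac{2}{3} + \frac{6}{z}$ ($p{\left(z \right)} = \frac{6}{z} - \frac{6}{-9} = \frac{6}{z} - - \frac{2}{3} = \frac{6}{z} + \frac{2}{3} = \frac{2}{3} + \frac{6}{z}$)
$I \left(p{\left(15 \right)} - 233\right) - \left(134278 - -43479\right) = 119 \left(\left(\frac{2}{3} + \frac{6}{15}\right) - 233\right) - \left(134278 - -43479\right) = 119 \left(\left(\frac{2}{3} + 6 \cdot \frac{1}{15}\right) - 233\right) - \left(134278 + 43479\right) = 119 \left(\left(\frac{2}{3} + \frac{2}{5}\right) - 233\right) - 177757 = 119 \left(\frac{16}{15} - 233\right) - 177757 = 119 \left(- \frac{3479}{15}\right) - 177757 = - \frac{414001}{15} - 177757 = - \frac{3080356}{15}$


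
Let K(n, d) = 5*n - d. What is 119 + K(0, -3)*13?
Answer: 158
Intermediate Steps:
K(n, d) = -d + 5*n
119 + K(0, -3)*13 = 119 + (-1*(-3) + 5*0)*13 = 119 + (3 + 0)*13 = 119 + 3*13 = 119 + 39 = 158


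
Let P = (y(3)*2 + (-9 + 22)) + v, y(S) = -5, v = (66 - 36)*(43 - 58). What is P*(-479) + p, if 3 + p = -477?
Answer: 213633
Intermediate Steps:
p = -480 (p = -3 - 477 = -480)
v = -450 (v = 30*(-15) = -450)
P = -447 (P = (-5*2 + (-9 + 22)) - 450 = (-10 + 13) - 450 = 3 - 450 = -447)
P*(-479) + p = -447*(-479) - 480 = 214113 - 480 = 213633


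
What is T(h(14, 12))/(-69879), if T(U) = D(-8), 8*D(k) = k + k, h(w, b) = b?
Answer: 2/69879 ≈ 2.8621e-5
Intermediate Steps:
D(k) = k/4 (D(k) = (k + k)/8 = (2*k)/8 = k/4)
T(U) = -2 (T(U) = (¼)*(-8) = -2)
T(h(14, 12))/(-69879) = -2/(-69879) = -2*(-1/69879) = 2/69879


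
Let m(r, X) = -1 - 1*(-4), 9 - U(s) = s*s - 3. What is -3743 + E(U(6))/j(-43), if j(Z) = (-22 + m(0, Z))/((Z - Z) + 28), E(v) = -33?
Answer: -70193/19 ≈ -3694.4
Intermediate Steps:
U(s) = 12 - s**2 (U(s) = 9 - (s*s - 3) = 9 - (s**2 - 3) = 9 - (-3 + s**2) = 9 + (3 - s**2) = 12 - s**2)
m(r, X) = 3 (m(r, X) = -1 + 4 = 3)
j(Z) = -19/28 (j(Z) = (-22 + 3)/((Z - Z) + 28) = -19/(0 + 28) = -19/28)
-3743 + E(U(6))/j(-43) = -3743 - 33/(-19/28) = -3743 - 33*(-28/19) = -3743 + 924/19 = -70193/19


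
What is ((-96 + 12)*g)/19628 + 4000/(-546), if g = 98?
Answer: -1482262/191373 ≈ -7.7454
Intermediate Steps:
((-96 + 12)*g)/19628 + 4000/(-546) = ((-96 + 12)*98)/19628 + 4000/(-546) = -84*98*(1/19628) + 4000*(-1/546) = -8232*1/19628 - 2000/273 = -294/701 - 2000/273 = -1482262/191373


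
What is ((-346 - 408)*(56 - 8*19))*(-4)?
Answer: -289536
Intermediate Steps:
((-346 - 408)*(56 - 8*19))*(-4) = -754*(56 - 152)*(-4) = -754*(-96)*(-4) = 72384*(-4) = -289536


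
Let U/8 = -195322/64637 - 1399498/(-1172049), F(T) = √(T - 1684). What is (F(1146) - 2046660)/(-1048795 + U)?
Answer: 155050318164398580/79455437448358751 - 75757731213*I*√538/79455437448358751 ≈ 1.9514 - 2.2115e-5*I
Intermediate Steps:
F(T) = √(-1684 + T)
U = -1107740820416/75757731213 (U = 8*(-195322/64637 - 1399498/(-1172049)) = 8*(-195322*1/64637 - 1399498*(-1/1172049)) = 8*(-195322/64637 + 1399498/1172049) = 8*(-138467602552/75757731213) = -1107740820416/75757731213 ≈ -14.622)
(F(1146) - 2046660)/(-1048795 + U) = (√(-1684 + 1146) - 2046660)/(-1048795 - 1107740820416/75757731213) = (√(-538) - 2046660)/(-79455437448358751/75757731213) = (I*√538 - 2046660)*(-75757731213/79455437448358751) = (-2046660 + I*√538)*(-75757731213/79455437448358751) = 155050318164398580/79455437448358751 - 75757731213*I*√538/79455437448358751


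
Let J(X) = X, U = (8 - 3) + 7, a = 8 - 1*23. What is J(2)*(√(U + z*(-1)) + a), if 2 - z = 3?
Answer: -30 + 2*√13 ≈ -22.789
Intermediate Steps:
z = -1 (z = 2 - 1*3 = 2 - 3 = -1)
a = -15 (a = 8 - 23 = -15)
U = 12 (U = 5 + 7 = 12)
J(2)*(√(U + z*(-1)) + a) = 2*(√(12 - 1*(-1)) - 15) = 2*(√(12 + 1) - 15) = 2*(√13 - 15) = 2*(-15 + √13) = -30 + 2*√13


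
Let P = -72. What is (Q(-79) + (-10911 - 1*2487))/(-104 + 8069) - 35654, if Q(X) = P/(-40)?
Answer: -473329177/13275 ≈ -35656.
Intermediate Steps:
Q(X) = 9/5 (Q(X) = -72/(-40) = -72*(-1/40) = 9/5)
(Q(-79) + (-10911 - 1*2487))/(-104 + 8069) - 35654 = (9/5 + (-10911 - 1*2487))/(-104 + 8069) - 35654 = (9/5 + (-10911 - 2487))/7965 - 35654 = (9/5 - 13398)*(1/7965) - 35654 = -66981/5*1/7965 - 35654 = -22327/13275 - 35654 = -473329177/13275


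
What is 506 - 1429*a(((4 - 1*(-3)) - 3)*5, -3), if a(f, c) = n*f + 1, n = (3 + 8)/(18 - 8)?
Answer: -32361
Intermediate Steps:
n = 11/10 ≈ 1.1000
a(f, c) = 1 + 11*f/10 (a(f, c) = 11*f/10 + 1 = 1 + 11*f/10)
506 - 1429*a(((4 - 1*(-3)) - 3)*5, -3) = 506 - 1429*(1 + 11*(((4 - 1*(-3)) - 3)*5)/10) = 506 - 1429*(1 + 11*(((4 + 3) - 3)*5)/10) = 506 - 1429*(1 + 11*((7 - 3)*5)/10) = 506 - 1429*(1 + 11*(4*5)/10) = 506 - 1429*(1 + (11/10)*20) = 506 - 1429*(1 + 22) = 506 - 1429*23 = 506 - 32867 = -32361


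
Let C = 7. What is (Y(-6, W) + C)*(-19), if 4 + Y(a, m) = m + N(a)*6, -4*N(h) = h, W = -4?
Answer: -152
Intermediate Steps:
N(h) = -h/4
Y(a, m) = -4 + m - 3*a/2 (Y(a, m) = -4 + (m - a/4*6) = -4 + (m - 3*a/2) = -4 + m - 3*a/2)
(Y(-6, W) + C)*(-19) = ((-4 - 4 - 3/2*(-6)) + 7)*(-19) = ((-4 - 4 + 9) + 7)*(-19) = (1 + 7)*(-19) = 8*(-19) = -152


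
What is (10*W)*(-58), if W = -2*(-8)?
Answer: -9280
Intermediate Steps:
W = 16
(10*W)*(-58) = (10*16)*(-58) = 160*(-58) = -9280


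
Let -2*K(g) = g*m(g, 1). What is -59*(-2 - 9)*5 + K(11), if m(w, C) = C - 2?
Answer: 6501/2 ≈ 3250.5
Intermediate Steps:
m(w, C) = -2 + C
K(g) = g/2 (K(g) = -g*(-2 + 1)/2 = -g*(-1)/2 = -(-1)*g/2 = g/2)
-59*(-2 - 9)*5 + K(11) = -59*(-2 - 9)*5 + (1/2)*11 = -(-649)*5 + 11/2 = -59*(-55) + 11/2 = 3245 + 11/2 = 6501/2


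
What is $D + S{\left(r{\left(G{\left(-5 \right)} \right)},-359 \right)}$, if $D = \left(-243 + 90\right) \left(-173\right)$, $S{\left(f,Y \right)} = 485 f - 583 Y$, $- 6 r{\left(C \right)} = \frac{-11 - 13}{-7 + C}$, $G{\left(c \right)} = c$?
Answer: $\frac{706813}{3} \approx 2.356 \cdot 10^{5}$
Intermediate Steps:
$r{\left(C \right)} = \frac{4}{-7 + C}$ ($r{\left(C \right)} = - \frac{\left(-11 - 13\right) \frac{1}{-7 + C}}{6} = - \frac{\left(-24\right) \frac{1}{-7 + C}}{6} = \frac{4}{-7 + C}$)
$S{\left(f,Y \right)} = - 583 Y + 485 f$
$D = 26469$ ($D = \left(-153\right) \left(-173\right) = 26469$)
$D + S{\left(r{\left(G{\left(-5 \right)} \right)},-359 \right)} = 26469 + \left(\left(-583\right) \left(-359\right) + 485 \frac{4}{-7 - 5}\right) = 26469 + \left(209297 + 485 \frac{4}{-12}\right) = 26469 + \left(209297 + 485 \cdot 4 \left(- \frac{1}{12}\right)\right) = 26469 + \left(209297 + 485 \left(- \frac{1}{3}\right)\right) = 26469 + \left(209297 - \frac{485}{3}\right) = 26469 + \frac{627406}{3} = \frac{706813}{3}$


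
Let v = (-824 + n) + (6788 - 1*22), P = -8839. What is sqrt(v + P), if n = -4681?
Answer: 3*I*sqrt(842) ≈ 87.052*I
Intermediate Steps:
v = 1261 (v = (-824 - 4681) + (6788 - 1*22) = -5505 + (6788 - 22) = -5505 + 6766 = 1261)
sqrt(v + P) = sqrt(1261 - 8839) = sqrt(-7578) = 3*I*sqrt(842)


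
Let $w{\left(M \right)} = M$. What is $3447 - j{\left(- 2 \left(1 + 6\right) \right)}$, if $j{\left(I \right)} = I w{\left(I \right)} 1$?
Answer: $3251$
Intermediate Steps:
$j{\left(I \right)} = I^{2}$ ($j{\left(I \right)} = I I 1 = I^{2} \cdot 1 = I^{2}$)
$3447 - j{\left(- 2 \left(1 + 6\right) \right)} = 3447 - \left(- 2 \left(1 + 6\right)\right)^{2} = 3447 - \left(\left(-2\right) 7\right)^{2} = 3447 - \left(-14\right)^{2} = 3447 - 196 = 3251$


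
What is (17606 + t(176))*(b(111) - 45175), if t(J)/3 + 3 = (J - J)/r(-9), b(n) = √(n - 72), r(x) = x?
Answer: -794944475 + 17597*√39 ≈ -7.9483e+8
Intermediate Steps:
b(n) = √(-72 + n)
t(J) = -9 (t(J) = -9 + 3*((J - J)/(-9)) = -9 + 3*(0*(-⅑)) = -9 + 3*0 = -9 + 0 = -9)
(17606 + t(176))*(b(111) - 45175) = (17606 - 9)*(√(-72 + 111) - 45175) = 17597*(√39 - 45175) = 17597*(-45175 + √39) = -794944475 + 17597*√39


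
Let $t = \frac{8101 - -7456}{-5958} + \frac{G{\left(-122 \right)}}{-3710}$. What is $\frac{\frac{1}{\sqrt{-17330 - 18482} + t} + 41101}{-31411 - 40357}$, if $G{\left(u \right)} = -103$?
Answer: $- \frac{205165692018409193}{358247522216370844} + \frac{278723025 i \sqrt{8953}}{358247522216370844} \approx -0.57269 + 7.3616 \cdot 10^{-8} i$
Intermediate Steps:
$t = - \frac{43129}{16695}$ ($t = \frac{8101 - -7456}{-5958} - \frac{103}{-3710} = \left(8101 + 7456\right) \left(- \frac{1}{5958}\right) - - \frac{103}{3710} = 15557 \left(- \frac{1}{5958}\right) + \frac{103}{3710} = - \frac{47}{18} + \frac{103}{3710} = - \frac{43129}{16695} \approx -2.5833$)
$\frac{\frac{1}{\sqrt{-17330 - 18482} + t} + 41101}{-31411 - 40357} = \frac{\frac{1}{\sqrt{-17330 - 18482} - \frac{43129}{16695}} + 41101}{-31411 - 40357} = \frac{\frac{1}{\sqrt{-35812} - \frac{43129}{16695}} + 41101}{-71768} = \left(\frac{1}{2 i \sqrt{8953} - \frac{43129}{16695}} + 41101\right) \left(- \frac{1}{71768}\right) = \left(\frac{1}{- \frac{43129}{16695} + 2 i \sqrt{8953}} + 41101\right) \left(- \frac{1}{71768}\right) = \left(41101 + \frac{1}{- \frac{43129}{16695} + 2 i \sqrt{8953}}\right) \left(- \frac{1}{71768}\right) = - \frac{41101}{71768} - \frac{1}{71768 \left(- \frac{43129}{16695} + 2 i \sqrt{8953}\right)}$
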